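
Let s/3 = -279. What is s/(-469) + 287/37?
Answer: 165572/17353 ≈ 9.5414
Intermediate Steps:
s = -837 (s = 3*(-279) = -837)
s/(-469) + 287/37 = -837/(-469) + 287/37 = -837*(-1/469) + 287*(1/37) = 837/469 + 287/37 = 165572/17353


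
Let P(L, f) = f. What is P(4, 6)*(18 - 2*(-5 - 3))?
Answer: 204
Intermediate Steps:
P(4, 6)*(18 - 2*(-5 - 3)) = 6*(18 - 2*(-5 - 3)) = 6*(18 - 2*(-8)) = 6*(18 + 16) = 6*34 = 204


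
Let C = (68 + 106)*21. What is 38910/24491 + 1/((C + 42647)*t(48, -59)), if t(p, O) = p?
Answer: 86475476171/54429973968 ≈ 1.5887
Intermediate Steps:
C = 3654 (C = 174*21 = 3654)
38910/24491 + 1/((C + 42647)*t(48, -59)) = 38910/24491 + 1/((3654 + 42647)*48) = 38910*(1/24491) + (1/48)/46301 = 38910/24491 + (1/46301)*(1/48) = 38910/24491 + 1/2222448 = 86475476171/54429973968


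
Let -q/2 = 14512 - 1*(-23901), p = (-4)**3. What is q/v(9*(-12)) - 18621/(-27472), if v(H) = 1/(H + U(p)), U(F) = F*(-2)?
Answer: -42211258819/27472 ≈ -1.5365e+6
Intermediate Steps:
p = -64
U(F) = -2*F
v(H) = 1/(128 + H) (v(H) = 1/(H - 2*(-64)) = 1/(H + 128) = 1/(128 + H))
q = -76826 (q = -2*(14512 - 1*(-23901)) = -2*(14512 + 23901) = -2*38413 = -76826)
q/v(9*(-12)) - 18621/(-27472) = -76826/(1/(128 + 9*(-12))) - 18621/(-27472) = -76826/(1/(128 - 108)) - 18621*(-1/27472) = -76826/(1/20) + 18621/27472 = -76826/1/20 + 18621/27472 = -76826*20 + 18621/27472 = -1536520 + 18621/27472 = -42211258819/27472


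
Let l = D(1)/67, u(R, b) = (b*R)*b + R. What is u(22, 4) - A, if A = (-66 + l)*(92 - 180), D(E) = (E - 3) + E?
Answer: -364166/67 ≈ -5435.3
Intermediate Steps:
u(R, b) = R + R*b² (u(R, b) = (R*b)*b + R = R*b² + R = R + R*b²)
D(E) = -3 + 2*E (D(E) = (-3 + E) + E = -3 + 2*E)
l = -1/67 (l = (-3 + 2*1)/67 = (-3 + 2)*(1/67) = -1*1/67 = -1/67 ≈ -0.014925)
A = 389224/67 (A = (-66 - 1/67)*(92 - 180) = -4423/67*(-88) = 389224/67 ≈ 5809.3)
u(22, 4) - A = 22*(1 + 4²) - 1*389224/67 = 22*(1 + 16) - 389224/67 = 22*17 - 389224/67 = 374 - 389224/67 = -364166/67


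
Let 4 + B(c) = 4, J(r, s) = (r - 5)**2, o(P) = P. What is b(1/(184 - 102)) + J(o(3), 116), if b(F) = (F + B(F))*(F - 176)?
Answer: 12465/6724 ≈ 1.8538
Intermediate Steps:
J(r, s) = (-5 + r)**2
B(c) = 0 (B(c) = -4 + 4 = 0)
b(F) = F*(-176 + F) (b(F) = (F + 0)*(F - 176) = F*(-176 + F))
b(1/(184 - 102)) + J(o(3), 116) = (-176 + 1/(184 - 102))/(184 - 102) + (-5 + 3)**2 = (-176 + 1/82)/82 + (-2)**2 = (-176 + 1/82)/82 + 4 = (1/82)*(-14431/82) + 4 = -14431/6724 + 4 = 12465/6724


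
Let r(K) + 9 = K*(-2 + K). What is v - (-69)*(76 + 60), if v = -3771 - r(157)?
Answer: -18713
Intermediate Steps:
r(K) = -9 + K*(-2 + K)
v = -28097 (v = -3771 - (-9 + 157² - 2*157) = -3771 - (-9 + 24649 - 314) = -3771 - 1*24326 = -3771 - 24326 = -28097)
v - (-69)*(76 + 60) = -28097 - (-69)*(76 + 60) = -28097 - (-69)*136 = -28097 - 1*(-9384) = -28097 + 9384 = -18713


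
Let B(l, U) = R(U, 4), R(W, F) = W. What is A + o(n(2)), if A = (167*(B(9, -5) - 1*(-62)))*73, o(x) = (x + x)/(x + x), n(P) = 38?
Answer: 694888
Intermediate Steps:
B(l, U) = U
o(x) = 1 (o(x) = (2*x)/((2*x)) = (2*x)*(1/(2*x)) = 1)
A = 694887 (A = (167*(-5 - 1*(-62)))*73 = (167*(-5 + 62))*73 = (167*57)*73 = 9519*73 = 694887)
A + o(n(2)) = 694887 + 1 = 694888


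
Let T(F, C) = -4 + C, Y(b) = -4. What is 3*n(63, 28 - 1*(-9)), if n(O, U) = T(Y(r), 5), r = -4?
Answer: 3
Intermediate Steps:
n(O, U) = 1 (n(O, U) = -4 + 5 = 1)
3*n(63, 28 - 1*(-9)) = 3*1 = 3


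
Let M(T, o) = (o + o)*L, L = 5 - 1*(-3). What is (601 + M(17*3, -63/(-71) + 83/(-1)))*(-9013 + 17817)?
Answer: -6275516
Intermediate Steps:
L = 8 (L = 5 + 3 = 8)
M(T, o) = 16*o (M(T, o) = (o + o)*8 = (2*o)*8 = 16*o)
(601 + M(17*3, -63/(-71) + 83/(-1)))*(-9013 + 17817) = (601 + 16*(-63/(-71) + 83/(-1)))*(-9013 + 17817) = (601 + 16*(-63*(-1/71) + 83*(-1)))*8804 = (601 + 16*(63/71 - 83))*8804 = (601 + 16*(-5830/71))*8804 = (601 - 93280/71)*8804 = -50609/71*8804 = -6275516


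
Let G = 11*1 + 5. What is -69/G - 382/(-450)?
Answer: -12469/3600 ≈ -3.4636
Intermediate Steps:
G = 16 (G = 11 + 5 = 16)
-69/G - 382/(-450) = -69/16 - 382/(-450) = -69*1/16 - 382*(-1/450) = -69/16 + 191/225 = -12469/3600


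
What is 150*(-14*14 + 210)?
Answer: 2100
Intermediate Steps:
150*(-14*14 + 210) = 150*(-196 + 210) = 150*14 = 2100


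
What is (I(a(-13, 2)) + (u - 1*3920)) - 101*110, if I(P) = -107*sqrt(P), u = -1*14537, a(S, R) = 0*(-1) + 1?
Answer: -29674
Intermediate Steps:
a(S, R) = 1 (a(S, R) = 0 + 1 = 1)
u = -14537
(I(a(-13, 2)) + (u - 1*3920)) - 101*110 = (-107*sqrt(1) + (-14537 - 1*3920)) - 101*110 = (-107*1 + (-14537 - 3920)) - 11110 = (-107 - 18457) - 11110 = -18564 - 11110 = -29674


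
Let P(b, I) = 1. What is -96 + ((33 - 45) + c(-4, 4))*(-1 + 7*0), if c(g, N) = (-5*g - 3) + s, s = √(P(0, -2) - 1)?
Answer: -101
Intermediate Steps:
s = 0 (s = √(1 - 1) = √0 = 0)
c(g, N) = -3 - 5*g (c(g, N) = (-5*g - 3) + 0 = (-3 - 5*g) + 0 = -3 - 5*g)
-96 + ((33 - 45) + c(-4, 4))*(-1 + 7*0) = -96 + ((33 - 45) + (-3 - 5*(-4)))*(-1 + 7*0) = -96 + (-12 + (-3 + 20))*(-1 + 0) = -96 + (-12 + 17)*(-1) = -96 + 5*(-1) = -96 - 5 = -101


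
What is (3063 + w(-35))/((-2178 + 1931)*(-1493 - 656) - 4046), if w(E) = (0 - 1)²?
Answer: 3064/526757 ≈ 0.0058167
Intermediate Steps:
w(E) = 1 (w(E) = (-1)² = 1)
(3063 + w(-35))/((-2178 + 1931)*(-1493 - 656) - 4046) = (3063 + 1)/((-2178 + 1931)*(-1493 - 656) - 4046) = 3064/(-247*(-2149) - 4046) = 3064/(530803 - 4046) = 3064/526757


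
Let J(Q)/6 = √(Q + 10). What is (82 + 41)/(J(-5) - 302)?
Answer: -18573/45512 - 369*√5/45512 ≈ -0.42622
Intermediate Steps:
J(Q) = 6*√(10 + Q) (J(Q) = 6*√(Q + 10) = 6*√(10 + Q))
(82 + 41)/(J(-5) - 302) = (82 + 41)/(6*√(10 - 5) - 302) = 123/(6*√5 - 302) = 123/(-302 + 6*√5)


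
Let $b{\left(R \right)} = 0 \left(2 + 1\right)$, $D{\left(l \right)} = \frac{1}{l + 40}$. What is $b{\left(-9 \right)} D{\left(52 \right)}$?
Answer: $0$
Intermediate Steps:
$D{\left(l \right)} = \frac{1}{40 + l}$
$b{\left(R \right)} = 0$ ($b{\left(R \right)} = 0 \cdot 3 = 0$)
$b{\left(-9 \right)} D{\left(52 \right)} = \frac{0}{40 + 52} = \frac{0}{92} = 0 \cdot \frac{1}{92} = 0$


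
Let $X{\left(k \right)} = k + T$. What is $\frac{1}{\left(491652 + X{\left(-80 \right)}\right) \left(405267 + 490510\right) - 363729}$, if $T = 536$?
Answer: $\frac{1}{440818664187} \approx 2.2685 \cdot 10^{-12}$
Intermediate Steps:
$X{\left(k \right)} = 536 + k$ ($X{\left(k \right)} = k + 536 = 536 + k$)
$\frac{1}{\left(491652 + X{\left(-80 \right)}\right) \left(405267 + 490510\right) - 363729} = \frac{1}{\left(491652 + \left(536 - 80\right)\right) \left(405267 + 490510\right) - 363729} = \frac{1}{\left(491652 + 456\right) 895777 - 363729} = \frac{1}{492108 \cdot 895777 - 363729} = \frac{1}{440819027916 - 363729} = \frac{1}{440818664187}$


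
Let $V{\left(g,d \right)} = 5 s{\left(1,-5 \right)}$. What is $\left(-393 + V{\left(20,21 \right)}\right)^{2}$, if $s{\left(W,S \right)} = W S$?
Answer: $174724$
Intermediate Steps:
$s{\left(W,S \right)} = S W$
$V{\left(g,d \right)} = -25$ ($V{\left(g,d \right)} = 5 \left(\left(-5\right) 1\right) = 5 \left(-5\right) = -25$)
$\left(-393 + V{\left(20,21 \right)}\right)^{2} = \left(-393 - 25\right)^{2} = \left(-418\right)^{2} = 174724$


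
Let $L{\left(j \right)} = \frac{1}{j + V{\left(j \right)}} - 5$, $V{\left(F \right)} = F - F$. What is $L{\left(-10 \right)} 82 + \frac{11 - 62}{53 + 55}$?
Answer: $- \frac{75361}{180} \approx -418.67$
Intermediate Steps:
$V{\left(F \right)} = 0$
$L{\left(j \right)} = -5 + \frac{1}{j}$ ($L{\left(j \right)} = \frac{1}{j + 0} - 5 = \frac{1}{j} - 5 = -5 + \frac{1}{j}$)
$L{\left(-10 \right)} 82 + \frac{11 - 62}{53 + 55} = \left(-5 + \frac{1}{-10}\right) 82 + \frac{11 - 62}{53 + 55} = \left(-5 - \frac{1}{10}\right) 82 - \frac{51}{108} = \left(- \frac{51}{10}\right) 82 - \frac{17}{36} = - \frac{2091}{5} - \frac{17}{36} = - \frac{75361}{180}$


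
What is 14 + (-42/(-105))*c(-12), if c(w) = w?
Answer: 46/5 ≈ 9.2000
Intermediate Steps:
14 + (-42/(-105))*c(-12) = 14 - 42/(-105)*(-12) = 14 - 42*(-1/105)*(-12) = 14 + (⅖)*(-12) = 14 - 24/5 = 46/5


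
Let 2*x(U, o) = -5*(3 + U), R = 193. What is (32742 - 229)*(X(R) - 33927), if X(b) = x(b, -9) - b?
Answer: -1125274930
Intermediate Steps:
x(U, o) = -15/2 - 5*U/2 (x(U, o) = (-5*(3 + U))/2 = (-15 - 5*U)/2 = -15/2 - 5*U/2)
X(b) = -15/2 - 7*b/2 (X(b) = (-15/2 - 5*b/2) - b = -15/2 - 7*b/2)
(32742 - 229)*(X(R) - 33927) = (32742 - 229)*((-15/2 - 7/2*193) - 33927) = 32513*((-15/2 - 1351/2) - 33927) = 32513*(-683 - 33927) = 32513*(-34610) = -1125274930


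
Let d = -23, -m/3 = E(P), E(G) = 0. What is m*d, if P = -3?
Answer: 0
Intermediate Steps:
m = 0 (m = -3*0 = 0)
m*d = 0*(-23) = 0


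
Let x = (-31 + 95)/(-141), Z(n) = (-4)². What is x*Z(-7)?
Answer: -1024/141 ≈ -7.2624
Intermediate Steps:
Z(n) = 16
x = -64/141 (x = 64*(-1/141) = -64/141 ≈ -0.45390)
x*Z(-7) = -64/141*16 = -1024/141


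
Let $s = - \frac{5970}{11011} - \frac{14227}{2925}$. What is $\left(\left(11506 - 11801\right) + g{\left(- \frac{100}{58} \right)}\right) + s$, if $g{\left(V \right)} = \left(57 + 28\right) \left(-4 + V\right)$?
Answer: $- \frac{56540382926}{71846775} \approx -786.96$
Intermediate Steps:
$g{\left(V \right)} = -340 + 85 V$ ($g{\left(V \right)} = 85 \left(-4 + V\right) = -340 + 85 V$)
$s = - \frac{13393519}{2477475}$ ($s = \left(-5970\right) \frac{1}{11011} - \frac{14227}{2925} = - \frac{5970}{11011} - \frac{14227}{2925} = - \frac{13393519}{2477475} \approx -5.4061$)
$\left(\left(11506 - 11801\right) + g{\left(- \frac{100}{58} \right)}\right) + s = \left(\left(11506 - 11801\right) - \left(340 - 85 \left(- \frac{100}{58}\right)\right)\right) - \frac{13393519}{2477475} = \left(-295 - \left(340 - 85 \left(\left(-100\right) \frac{1}{58}\right)\right)\right) - \frac{13393519}{2477475} = \left(-295 + \left(-340 + 85 \left(- \frac{50}{29}\right)\right)\right) - \frac{13393519}{2477475} = \left(-295 - \frac{14110}{29}\right) - \frac{13393519}{2477475} = - \frac{22665}{29} - \frac{13393519}{2477475} = - \frac{56540382926}{71846775}$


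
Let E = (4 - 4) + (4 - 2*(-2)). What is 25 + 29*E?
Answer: 257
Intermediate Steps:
E = 8 (E = 0 + (4 + 4) = 0 + 8 = 8)
25 + 29*E = 25 + 29*8 = 25 + 232 = 257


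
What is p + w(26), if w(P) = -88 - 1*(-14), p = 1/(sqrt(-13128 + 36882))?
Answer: -74 + sqrt(23754)/23754 ≈ -73.994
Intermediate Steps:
p = sqrt(23754)/23754 (p = 1/(sqrt(23754)) = sqrt(23754)/23754 ≈ 0.0064883)
w(P) = -74 (w(P) = -88 + 14 = -74)
p + w(26) = sqrt(23754)/23754 - 74 = -74 + sqrt(23754)/23754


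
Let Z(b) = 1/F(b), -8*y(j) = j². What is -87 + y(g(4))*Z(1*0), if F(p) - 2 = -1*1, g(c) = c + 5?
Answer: -777/8 ≈ -97.125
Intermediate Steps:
g(c) = 5 + c
y(j) = -j²/8
F(p) = 1 (F(p) = 2 - 1*1 = 2 - 1 = 1)
Z(b) = 1 (Z(b) = 1/1 = 1)
-87 + y(g(4))*Z(1*0) = -87 - (5 + 4)²/8*1 = -87 - ⅛*9²*1 = -87 - ⅛*81*1 = -87 - 81/8*1 = -87 - 81/8 = -777/8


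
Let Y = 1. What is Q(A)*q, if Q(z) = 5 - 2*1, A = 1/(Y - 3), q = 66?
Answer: 198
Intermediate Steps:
A = -1/2 (A = 1/(1 - 3) = 1/(-2) = -1/2 ≈ -0.50000)
Q(z) = 3 (Q(z) = 5 - 2 = 3)
Q(A)*q = 3*66 = 198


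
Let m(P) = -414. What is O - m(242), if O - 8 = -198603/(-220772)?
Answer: 93364387/220772 ≈ 422.90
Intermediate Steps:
O = 1964779/220772 (O = 8 - 198603/(-220772) = 8 - 198603*(-1/220772) = 8 + 198603/220772 = 1964779/220772 ≈ 8.8996)
O - m(242) = 1964779/220772 - 1*(-414) = 1964779/220772 + 414 = 93364387/220772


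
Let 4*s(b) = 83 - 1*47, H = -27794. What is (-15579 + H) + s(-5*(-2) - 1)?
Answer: -43364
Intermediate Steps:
s(b) = 9 (s(b) = (83 - 1*47)/4 = (83 - 47)/4 = (1/4)*36 = 9)
(-15579 + H) + s(-5*(-2) - 1) = (-15579 - 27794) + 9 = -43373 + 9 = -43364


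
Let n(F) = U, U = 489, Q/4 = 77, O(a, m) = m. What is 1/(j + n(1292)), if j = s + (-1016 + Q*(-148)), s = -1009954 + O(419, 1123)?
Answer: -1/1054942 ≈ -9.4792e-7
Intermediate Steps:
Q = 308 (Q = 4*77 = 308)
n(F) = 489
s = -1008831 (s = -1009954 + 1123 = -1008831)
j = -1055431 (j = -1008831 + (-1016 + 308*(-148)) = -1008831 + (-1016 - 45584) = -1008831 - 46600 = -1055431)
1/(j + n(1292)) = 1/(-1055431 + 489) = 1/(-1054942) = -1/1054942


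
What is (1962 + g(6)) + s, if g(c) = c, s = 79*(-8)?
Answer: 1336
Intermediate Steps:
s = -632
(1962 + g(6)) + s = (1962 + 6) - 632 = 1968 - 632 = 1336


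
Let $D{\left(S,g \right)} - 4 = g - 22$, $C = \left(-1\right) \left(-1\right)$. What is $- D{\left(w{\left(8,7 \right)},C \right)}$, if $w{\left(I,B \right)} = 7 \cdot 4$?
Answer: $17$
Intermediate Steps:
$w{\left(I,B \right)} = 28$
$C = 1$
$D{\left(S,g \right)} = -18 + g$ ($D{\left(S,g \right)} = 4 + \left(g - 22\right) = 4 + \left(-22 + g\right) = -18 + g$)
$- D{\left(w{\left(8,7 \right)},C \right)} = - (-18 + 1) = \left(-1\right) \left(-17\right) = 17$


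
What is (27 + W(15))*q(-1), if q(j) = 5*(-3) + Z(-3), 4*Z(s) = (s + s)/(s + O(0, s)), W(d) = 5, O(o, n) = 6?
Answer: -496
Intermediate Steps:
Z(s) = s/(2*(6 + s)) (Z(s) = ((s + s)/(s + 6))/4 = ((2*s)/(6 + s))/4 = (2*s/(6 + s))/4 = s/(2*(6 + s)))
q(j) = -31/2 (q(j) = 5*(-3) + (1/2)*(-3)/(6 - 3) = -15 + (1/2)*(-3)/3 = -15 + (1/2)*(-3)*(1/3) = -15 - 1/2 = -31/2)
(27 + W(15))*q(-1) = (27 + 5)*(-31/2) = 32*(-31/2) = -496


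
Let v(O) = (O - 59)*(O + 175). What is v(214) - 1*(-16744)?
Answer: 77039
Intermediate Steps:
v(O) = (-59 + O)*(175 + O)
v(214) - 1*(-16744) = (-10325 + 214² + 116*214) - 1*(-16744) = (-10325 + 45796 + 24824) + 16744 = 60295 + 16744 = 77039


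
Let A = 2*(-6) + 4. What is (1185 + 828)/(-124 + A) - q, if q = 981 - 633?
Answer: -1453/4 ≈ -363.25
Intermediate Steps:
A = -8 (A = -12 + 4 = -8)
q = 348
(1185 + 828)/(-124 + A) - q = (1185 + 828)/(-124 - 8) - 1*348 = 2013/(-132) - 348 = 2013*(-1/132) - 348 = -61/4 - 348 = -1453/4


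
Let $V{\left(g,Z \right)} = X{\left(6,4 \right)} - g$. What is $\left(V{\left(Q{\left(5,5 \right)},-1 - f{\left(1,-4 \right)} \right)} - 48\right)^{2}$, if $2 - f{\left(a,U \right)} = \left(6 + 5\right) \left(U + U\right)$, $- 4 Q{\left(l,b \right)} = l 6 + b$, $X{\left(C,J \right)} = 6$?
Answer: $\frac{17689}{16} \approx 1105.6$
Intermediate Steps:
$Q{\left(l,b \right)} = - \frac{3 l}{2} - \frac{b}{4}$ ($Q{\left(l,b \right)} = - \frac{l 6 + b}{4} = - \frac{6 l + b}{4} = - \frac{b + 6 l}{4} = - \frac{3 l}{2} - \frac{b}{4}$)
$f{\left(a,U \right)} = 2 - 22 U$ ($f{\left(a,U \right)} = 2 - \left(6 + 5\right) \left(U + U\right) = 2 - 11 \cdot 2 U = 2 - 22 U$)
$V{\left(g,Z \right)} = 6 - g$
$\left(V{\left(Q{\left(5,5 \right)},-1 - f{\left(1,-4 \right)} \right)} - 48\right)^{2} = \left(\left(6 - \left(\left(- \frac{3}{2}\right) 5 - \frac{5}{4}\right)\right) - 48\right)^{2} = \left(\left(6 - \left(- \frac{15}{2} - \frac{5}{4}\right)\right) - 48\right)^{2} = \left(\left(6 - - \frac{35}{4}\right) - 48\right)^{2} = \left(\left(6 + \frac{35}{4}\right) - 48\right)^{2} = \left(\frac{59}{4} - 48\right)^{2} = \left(- \frac{133}{4}\right)^{2} = \frac{17689}{16}$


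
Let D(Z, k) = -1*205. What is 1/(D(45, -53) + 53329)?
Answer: 1/53124 ≈ 1.8824e-5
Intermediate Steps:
D(Z, k) = -205
1/(D(45, -53) + 53329) = 1/(-205 + 53329) = 1/53124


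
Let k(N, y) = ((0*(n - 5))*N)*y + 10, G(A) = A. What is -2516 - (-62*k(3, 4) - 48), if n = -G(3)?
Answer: -1848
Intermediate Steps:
n = -3 (n = -1*3 = -3)
k(N, y) = 10 (k(N, y) = ((0*(-3 - 5))*N)*y + 10 = ((0*(-8))*N)*y + 10 = (0*N)*y + 10 = 0*y + 10 = 0 + 10 = 10)
-2516 - (-62*k(3, 4) - 48) = -2516 - (-62*10 - 48) = -2516 - (-620 - 48) = -2516 - 1*(-668) = -2516 + 668 = -1848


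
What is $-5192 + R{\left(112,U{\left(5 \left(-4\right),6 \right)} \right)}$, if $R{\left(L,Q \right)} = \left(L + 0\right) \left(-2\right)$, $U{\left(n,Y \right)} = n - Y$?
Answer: $-5416$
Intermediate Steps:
$R{\left(L,Q \right)} = - 2 L$ ($R{\left(L,Q \right)} = L \left(-2\right) = - 2 L$)
$-5192 + R{\left(112,U{\left(5 \left(-4\right),6 \right)} \right)} = -5192 - 224 = -5416$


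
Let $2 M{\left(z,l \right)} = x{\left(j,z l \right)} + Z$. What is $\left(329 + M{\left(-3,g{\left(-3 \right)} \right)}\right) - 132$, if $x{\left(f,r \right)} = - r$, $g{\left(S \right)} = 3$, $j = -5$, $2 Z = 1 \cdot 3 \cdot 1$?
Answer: $\frac{809}{4} \approx 202.25$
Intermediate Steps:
$Z = \frac{3}{2}$ ($Z = \frac{1 \cdot 3 \cdot 1}{2} = \frac{3 \cdot 1}{2} = \frac{1}{2} \cdot 3 = \frac{3}{2} \approx 1.5$)
$M{\left(z,l \right)} = \frac{3}{4} - \frac{l z}{2}$ ($M{\left(z,l \right)} = \frac{- z l + \frac{3}{2}}{2} = \frac{- l z + \frac{3}{2}}{2} = \frac{\frac{3}{2} - l z}{2} = \frac{3}{4} - \frac{l z}{2}$)
$\left(329 + M{\left(-3,g{\left(-3 \right)} \right)}\right) - 132 = \left(329 - \left(- \frac{3}{4} + \frac{3}{2} \left(-3\right)\right)\right) - 132 = \left(329 + \left(\frac{3}{4} + \frac{9}{2}\right)\right) - 132 = \left(329 + \frac{21}{4}\right) - 132 = \frac{1337}{4} - 132 = \frac{809}{4}$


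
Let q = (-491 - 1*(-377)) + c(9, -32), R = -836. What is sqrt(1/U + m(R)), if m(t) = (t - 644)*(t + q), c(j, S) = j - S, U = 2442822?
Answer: sqrt(8028034751741001702)/2442822 ≈ 1159.9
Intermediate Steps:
q = -73 (q = (-491 - 1*(-377)) + (9 - 1*(-32)) = (-491 + 377) + (9 + 32) = -114 + 41 = -73)
m(t) = (-644 + t)*(-73 + t) (m(t) = (t - 644)*(t - 73) = (-644 + t)*(-73 + t))
sqrt(1/U + m(R)) = sqrt(1/2442822 + (47012 + (-836)**2 - 717*(-836))) = sqrt(1/2442822 + (47012 + 698896 + 599412)) = sqrt(1/2442822 + 1345320) = sqrt(3286377293041/2442822) = sqrt(8028034751741001702)/2442822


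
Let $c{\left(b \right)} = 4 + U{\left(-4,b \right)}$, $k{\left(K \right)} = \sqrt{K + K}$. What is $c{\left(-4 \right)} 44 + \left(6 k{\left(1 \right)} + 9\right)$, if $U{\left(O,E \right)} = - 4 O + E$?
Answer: $713 + 6 \sqrt{2} \approx 721.49$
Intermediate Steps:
$k{\left(K \right)} = \sqrt{2} \sqrt{K}$ ($k{\left(K \right)} = \sqrt{2 K} = \sqrt{2} \sqrt{K}$)
$U{\left(O,E \right)} = E - 4 O$
$c{\left(b \right)} = 20 + b$ ($c{\left(b \right)} = 4 + \left(b - -16\right) = 4 + \left(b + 16\right) = 4 + \left(16 + b\right) = 20 + b$)
$c{\left(-4 \right)} 44 + \left(6 k{\left(1 \right)} + 9\right) = \left(20 - 4\right) 44 + \left(6 \sqrt{2} \sqrt{1} + 9\right) = 16 \cdot 44 + \left(6 \sqrt{2} \cdot 1 + 9\right) = 704 + \left(6 \sqrt{2} + 9\right) = 704 + \left(9 + 6 \sqrt{2}\right) = 713 + 6 \sqrt{2}$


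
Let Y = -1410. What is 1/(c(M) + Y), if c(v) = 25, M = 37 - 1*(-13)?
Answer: -1/1385 ≈ -0.00072202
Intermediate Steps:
M = 50 (M = 37 + 13 = 50)
1/(c(M) + Y) = 1/(25 - 1410) = 1/(-1385) = -1/1385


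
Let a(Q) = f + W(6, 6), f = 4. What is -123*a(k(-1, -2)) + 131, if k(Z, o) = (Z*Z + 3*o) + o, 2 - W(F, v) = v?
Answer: 131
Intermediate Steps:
W(F, v) = 2 - v
k(Z, o) = Z² + 4*o (k(Z, o) = (Z² + 3*o) + o = Z² + 4*o)
a(Q) = 0 (a(Q) = 4 + (2 - 1*6) = 4 + (2 - 6) = 4 - 4 = 0)
-123*a(k(-1, -2)) + 131 = -123*0 + 131 = 0 + 131 = 131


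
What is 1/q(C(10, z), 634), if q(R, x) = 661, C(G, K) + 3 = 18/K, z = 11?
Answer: 1/661 ≈ 0.0015129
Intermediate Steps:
C(G, K) = -3 + 18/K
1/q(C(10, z), 634) = 1/661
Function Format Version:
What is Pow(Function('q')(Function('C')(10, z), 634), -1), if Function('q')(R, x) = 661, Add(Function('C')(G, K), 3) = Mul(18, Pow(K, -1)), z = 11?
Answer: Rational(1, 661) ≈ 0.0015129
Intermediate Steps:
Function('C')(G, K) = Add(-3, Mul(18, Pow(K, -1)))
Pow(Function('q')(Function('C')(10, z), 634), -1) = Pow(661, -1) = Rational(1, 661)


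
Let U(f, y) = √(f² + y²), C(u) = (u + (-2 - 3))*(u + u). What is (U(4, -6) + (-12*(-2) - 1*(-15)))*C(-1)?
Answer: 468 + 24*√13 ≈ 554.53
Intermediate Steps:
C(u) = 2*u*(-5 + u) (C(u) = (u - 5)*(2*u) = (-5 + u)*(2*u) = 2*u*(-5 + u))
(U(4, -6) + (-12*(-2) - 1*(-15)))*C(-1) = (√(4² + (-6)²) + (-12*(-2) - 1*(-15)))*(2*(-1)*(-5 - 1)) = (√(16 + 36) + (24 + 15))*(2*(-1)*(-6)) = (√52 + 39)*12 = (2*√13 + 39)*12 = (39 + 2*√13)*12 = 468 + 24*√13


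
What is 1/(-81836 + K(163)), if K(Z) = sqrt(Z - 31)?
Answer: -20459/1674282691 - sqrt(33)/3348565382 ≈ -1.2221e-5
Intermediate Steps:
K(Z) = sqrt(-31 + Z)
1/(-81836 + K(163)) = 1/(-81836 + sqrt(-31 + 163)) = 1/(-81836 + sqrt(132)) = 1/(-81836 + 2*sqrt(33))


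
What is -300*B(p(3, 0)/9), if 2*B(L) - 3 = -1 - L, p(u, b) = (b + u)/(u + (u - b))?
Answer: -875/3 ≈ -291.67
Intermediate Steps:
p(u, b) = (b + u)/(-b + 2*u)
B(L) = 1 - L/2 (B(L) = 3/2 + (-1 - L)/2 = 3/2 + (-½ - L/2) = 1 - L/2)
-300*B(p(3, 0)/9) = -300*(1 - (0 + 3)/(-1*0 + 2*3)/(2*9)) = -300*(1 - 3/(0 + 6)/(2*9)) = -300*(1 - 3/6/(2*9)) = -300*(1 - (⅙)*3/(2*9)) = -300*(1 - 1/(4*9)) = -300*(1 - ½*1/18) = -300*(1 - 1/36) = -300*35/36 = -875/3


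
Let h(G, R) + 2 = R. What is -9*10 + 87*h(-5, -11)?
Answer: -1221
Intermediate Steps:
h(G, R) = -2 + R
-9*10 + 87*h(-5, -11) = -9*10 + 87*(-2 - 11) = -90 + 87*(-13) = -90 - 1131 = -1221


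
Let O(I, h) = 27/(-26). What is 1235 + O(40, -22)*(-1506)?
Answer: 36386/13 ≈ 2798.9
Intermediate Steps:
O(I, h) = -27/26 (O(I, h) = 27*(-1/26) = -27/26)
1235 + O(40, -22)*(-1506) = 1235 - 27/26*(-1506) = 1235 + 20331/13 = 36386/13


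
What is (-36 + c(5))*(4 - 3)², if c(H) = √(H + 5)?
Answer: -36 + √10 ≈ -32.838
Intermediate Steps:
c(H) = √(5 + H)
(-36 + c(5))*(4 - 3)² = (-36 + √(5 + 5))*(4 - 3)² = (-36 + √10)*1² = (-36 + √10)*1 = -36 + √10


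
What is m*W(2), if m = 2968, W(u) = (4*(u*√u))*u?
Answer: 47488*√2 ≈ 67158.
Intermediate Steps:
W(u) = 4*u^(5/2) (W(u) = (4*u^(3/2))*u = 4*u^(5/2))
m*W(2) = 2968*(4*2^(5/2)) = 2968*(4*(4*√2)) = 2968*(16*√2) = 47488*√2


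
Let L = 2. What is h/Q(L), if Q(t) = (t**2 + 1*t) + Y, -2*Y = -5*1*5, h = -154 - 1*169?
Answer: -646/37 ≈ -17.459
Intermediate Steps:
h = -323 (h = -154 - 169 = -323)
Y = 25/2 (Y = -(-5*1)*5/2 = -(-5)*5/2 = -1/2*(-25) = 25/2 ≈ 12.500)
Q(t) = 25/2 + t + t**2 (Q(t) = (t**2 + 1*t) + 25/2 = (t**2 + t) + 25/2 = (t + t**2) + 25/2 = 25/2 + t + t**2)
h/Q(L) = -323/(25/2 + 2 + 2**2) = -323/(25/2 + 2 + 4) = -323/37/2 = -323*2/37 = -646/37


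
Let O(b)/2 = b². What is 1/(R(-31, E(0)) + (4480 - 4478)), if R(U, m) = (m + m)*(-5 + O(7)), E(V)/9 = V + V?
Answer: ½ ≈ 0.50000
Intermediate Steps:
E(V) = 18*V (E(V) = 9*(V + V) = 9*(2*V) = 18*V)
O(b) = 2*b²
R(U, m) = 186*m (R(U, m) = (m + m)*(-5 + 2*7²) = (2*m)*(-5 + 2*49) = (2*m)*(-5 + 98) = (2*m)*93 = 186*m)
1/(R(-31, E(0)) + (4480 - 4478)) = 1/(186*(18*0) + (4480 - 4478)) = 1/(186*0 + 2) = 1/(0 + 2) = 1/2 = ½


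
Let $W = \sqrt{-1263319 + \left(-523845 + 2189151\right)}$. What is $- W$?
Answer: $- \sqrt{401987} \approx -634.02$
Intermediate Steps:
$W = \sqrt{401987}$ ($W = \sqrt{-1263319 + 1665306} = \sqrt{401987} \approx 634.02$)
$- W = - \sqrt{401987}$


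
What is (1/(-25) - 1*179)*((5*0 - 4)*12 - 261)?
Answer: 1383084/25 ≈ 55323.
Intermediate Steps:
(1/(-25) - 1*179)*((5*0 - 4)*12 - 261) = (-1/25 - 179)*((0 - 4)*12 - 261) = -4476*(-4*12 - 261)/25 = -4476*(-48 - 261)/25 = -4476/25*(-309) = 1383084/25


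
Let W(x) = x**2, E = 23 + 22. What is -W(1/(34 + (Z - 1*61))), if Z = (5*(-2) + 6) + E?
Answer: -1/196 ≈ -0.0051020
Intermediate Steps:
E = 45
Z = 41 (Z = (5*(-2) + 6) + 45 = (-10 + 6) + 45 = -4 + 45 = 41)
-W(1/(34 + (Z - 1*61))) = -(1/(34 + (41 - 1*61)))**2 = -(1/(34 + (41 - 61)))**2 = -(1/(34 - 20))**2 = -(1/14)**2 = -1*1/196 = -1/196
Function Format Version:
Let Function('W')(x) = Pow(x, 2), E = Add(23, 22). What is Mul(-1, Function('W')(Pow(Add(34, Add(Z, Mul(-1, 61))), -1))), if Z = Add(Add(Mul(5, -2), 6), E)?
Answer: Rational(-1, 196) ≈ -0.0051020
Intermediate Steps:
E = 45
Z = 41 (Z = Add(Add(Mul(5, -2), 6), 45) = Add(Add(-10, 6), 45) = Add(-4, 45) = 41)
Mul(-1, Function('W')(Pow(Add(34, Add(Z, Mul(-1, 61))), -1))) = Mul(-1, Pow(Pow(Add(34, Add(41, Mul(-1, 61))), -1), 2)) = Mul(-1, Pow(Pow(Add(34, Add(41, -61)), -1), 2)) = Mul(-1, Pow(Pow(Add(34, -20), -1), 2)) = Mul(-1, Pow(Pow(14, -1), 2)) = Mul(-1, Pow(Rational(1, 14), 2)) = Mul(-1, Rational(1, 196)) = Rational(-1, 196)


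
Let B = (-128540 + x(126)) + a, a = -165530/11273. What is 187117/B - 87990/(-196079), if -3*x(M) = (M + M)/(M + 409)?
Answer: -153057162010952185/152024228159571378 ≈ -1.0068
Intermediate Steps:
x(M) = -2*M/(3*(409 + M)) (x(M) = -(M + M)/(3*(M + 409)) = -2*M/(3*(409 + M)))
a = -165530/11273 (a = -165530*1/11273 = -165530/11273 ≈ -14.684)
B = -775321315182/6031055 (B = (-128540 - 2*126/(1227 + 3*126)) - 165530/11273 = (-128540 - 2*126/(1227 + 378)) - 165530/11273 = (-128540 - 2*126/1605) - 165530/11273 = (-128540 - 2*126*1/1605) - 165530/11273 = (-128540 - 84/535) - 165530/11273 = -68768984/535 - 165530/11273 = -775321315182/6031055 ≈ -1.2855e+5)
187117/B - 87990/(-196079) = 187117/(-775321315182/6031055) - 87990/(-196079) = 187117*(-6031055/775321315182) - 87990*(-1/196079) = -1128512918435/775321315182 + 87990/196079 = -153057162010952185/152024228159571378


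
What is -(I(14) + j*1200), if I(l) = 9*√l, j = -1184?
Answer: 1420800 - 9*√14 ≈ 1.4208e+6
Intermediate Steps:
-(I(14) + j*1200) = -(9*√14 - 1184*1200) = -(9*√14 - 1420800) = -(-1420800 + 9*√14) = 1420800 - 9*√14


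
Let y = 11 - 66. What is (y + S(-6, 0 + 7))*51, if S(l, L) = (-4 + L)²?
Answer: -2346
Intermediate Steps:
y = -55
(y + S(-6, 0 + 7))*51 = (-55 + (-4 + (0 + 7))²)*51 = (-55 + (-4 + 7)²)*51 = (-55 + 3²)*51 = (-55 + 9)*51 = -46*51 = -2346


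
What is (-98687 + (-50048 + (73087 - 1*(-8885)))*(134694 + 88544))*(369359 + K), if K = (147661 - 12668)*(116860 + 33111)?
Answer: 144279912681941688450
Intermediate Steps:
K = 20245035203 (K = 134993*149971 = 20245035203)
(-98687 + (-50048 + (73087 - 1*(-8885)))*(134694 + 88544))*(369359 + K) = (-98687 + (-50048 + (73087 - 1*(-8885)))*(134694 + 88544))*(369359 + 20245035203) = (-98687 + (-50048 + (73087 + 8885))*223238)*20245404562 = (-98687 + (-50048 + 81972)*223238)*20245404562 = (-98687 + 31924*223238)*20245404562 = (-98687 + 7126649912)*20245404562 = 7126551225*20245404562 = 144279912681941688450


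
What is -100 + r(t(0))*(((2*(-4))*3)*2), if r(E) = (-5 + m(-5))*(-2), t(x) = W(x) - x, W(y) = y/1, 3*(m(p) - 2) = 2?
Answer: -324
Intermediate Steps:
m(p) = 8/3 (m(p) = 2 + (1/3)*2 = 2 + 2/3 = 8/3)
W(y) = y (W(y) = y*1 = y)
t(x) = 0 (t(x) = x - x = 0)
r(E) = 14/3 (r(E) = (-5 + 8/3)*(-2) = -7/3*(-2) = 14/3)
-100 + r(t(0))*(((2*(-4))*3)*2) = -100 + 14*(((2*(-4))*3)*2)/3 = -100 + 14*(-8*3*2)/3 = -100 + 14*(-24*2)/3 = -100 + (14/3)*(-48) = -100 - 224 = -324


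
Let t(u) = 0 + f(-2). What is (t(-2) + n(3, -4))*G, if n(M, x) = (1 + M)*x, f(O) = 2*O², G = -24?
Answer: 192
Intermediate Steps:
n(M, x) = x*(1 + M)
t(u) = 8 (t(u) = 0 + 2*(-2)² = 0 + 2*4 = 0 + 8 = 8)
(t(-2) + n(3, -4))*G = (8 - 4*(1 + 3))*(-24) = (8 - 4*4)*(-24) = (8 - 16)*(-24) = -8*(-24) = 192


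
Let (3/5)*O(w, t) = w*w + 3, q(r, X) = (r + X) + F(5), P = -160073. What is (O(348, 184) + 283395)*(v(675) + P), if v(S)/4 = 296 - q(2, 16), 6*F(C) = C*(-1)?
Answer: -231397854520/3 ≈ -7.7133e+10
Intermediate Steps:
F(C) = -C/6 (F(C) = (C*(-1))/6 = (-C)/6 = -C/6)
q(r, X) = -⅚ + X + r (q(r, X) = (r + X) - ⅙*5 = (X + r) - ⅚ = -⅚ + X + r)
O(w, t) = 5 + 5*w²/3 (O(w, t) = 5*(w*w + 3)/3 = 5*(w² + 3)/3 = 5*(3 + w²)/3 = 5 + 5*w²/3)
v(S) = 3346/3 (v(S) = 4*(296 - (-⅚ + 16 + 2)) = 4*(296 - 1*103/6) = 4*(296 - 103/6) = 4*(1673/6) = 3346/3)
(O(348, 184) + 283395)*(v(675) + P) = ((5 + (5/3)*348²) + 283395)*(3346/3 - 160073) = ((5 + (5/3)*121104) + 283395)*(-476873/3) = ((5 + 201840) + 283395)*(-476873/3) = (201845 + 283395)*(-476873/3) = 485240*(-476873/3) = -231397854520/3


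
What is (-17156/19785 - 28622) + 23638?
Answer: -98625596/19785 ≈ -4984.9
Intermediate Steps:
(-17156/19785 - 28622) + 23638 = -566303426/19785 + 23638 = -98625596/19785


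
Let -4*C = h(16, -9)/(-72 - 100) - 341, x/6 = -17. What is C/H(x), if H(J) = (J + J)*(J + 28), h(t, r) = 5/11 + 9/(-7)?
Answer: 376345/66643808 ≈ 0.0056471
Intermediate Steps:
x = -102 (x = 6*(-17) = -102)
h(t, r) = -64/77 (h(t, r) = 5*(1/11) + 9*(-⅐) = 5/11 - 9/7 = -64/77)
H(J) = 2*J*(28 + J) (H(J) = (2*J)*(28 + J) = 2*J*(28 + J))
C = 1129035/13244 (C = -(-64/(77*(-72 - 100)) - 341)/4 = -(-64/77/(-172) - 341)/4 = -(-64/77*(-1/172) - 341)/4 = -(16/3311 - 341)/4 = -¼*(-1129035/3311) = 1129035/13244 ≈ 85.249)
C/H(x) = 1129035/(13244*((2*(-102)*(28 - 102)))) = 1129035/(13244*((2*(-102)*(-74)))) = (1129035/13244)/15096 = (1129035/13244)*(1/15096) = 376345/66643808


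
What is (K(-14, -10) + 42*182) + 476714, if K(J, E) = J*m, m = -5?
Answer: 484428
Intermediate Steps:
K(J, E) = -5*J (K(J, E) = J*(-5) = -5*J)
(K(-14, -10) + 42*182) + 476714 = (-5*(-14) + 42*182) + 476714 = (70 + 7644) + 476714 = 7714 + 476714 = 484428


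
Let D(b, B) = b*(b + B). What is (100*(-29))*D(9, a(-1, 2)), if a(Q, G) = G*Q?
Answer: -182700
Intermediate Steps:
D(b, B) = b*(B + b)
(100*(-29))*D(9, a(-1, 2)) = (100*(-29))*(9*(2*(-1) + 9)) = -26100*(-2 + 9) = -26100*7 = -2900*63 = -182700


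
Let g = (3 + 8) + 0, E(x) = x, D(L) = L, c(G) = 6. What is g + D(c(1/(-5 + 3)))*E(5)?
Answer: 41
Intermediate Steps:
g = 11 (g = 11 + 0 = 11)
g + D(c(1/(-5 + 3)))*E(5) = 11 + 6*5 = 11 + 30 = 41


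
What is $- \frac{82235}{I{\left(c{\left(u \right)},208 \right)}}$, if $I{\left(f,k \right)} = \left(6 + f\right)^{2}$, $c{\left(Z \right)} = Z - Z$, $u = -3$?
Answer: $- \frac{82235}{36} \approx -2284.3$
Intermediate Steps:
$c{\left(Z \right)} = 0$
$- \frac{82235}{I{\left(c{\left(u \right)},208 \right)}} = - \frac{82235}{\left(6 + 0\right)^{2}} = - \frac{82235}{6^{2}} = - \frac{82235}{36}$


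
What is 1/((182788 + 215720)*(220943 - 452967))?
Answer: -1/92463420192 ≈ -1.0815e-11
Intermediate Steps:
1/((182788 + 215720)*(220943 - 452967)) = 1/(398508*(-232024)) = 1/(-92463420192) = -1/92463420192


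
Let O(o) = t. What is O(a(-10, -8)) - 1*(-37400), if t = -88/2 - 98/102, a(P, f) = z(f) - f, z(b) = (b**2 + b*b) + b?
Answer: 1905107/51 ≈ 37355.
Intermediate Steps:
z(b) = b + 2*b**2 (z(b) = (b**2 + b**2) + b = 2*b**2 + b = b + 2*b**2)
a(P, f) = -f + f*(1 + 2*f) (a(P, f) = f*(1 + 2*f) - f = -f + f*(1 + 2*f))
t = -2293/51 (t = -88*1/2 - 98*1/102 = -44 - 49/51 = -2293/51 ≈ -44.961)
O(o) = -2293/51
O(a(-10, -8)) - 1*(-37400) = -2293/51 - 1*(-37400) = -2293/51 + 37400 = 1905107/51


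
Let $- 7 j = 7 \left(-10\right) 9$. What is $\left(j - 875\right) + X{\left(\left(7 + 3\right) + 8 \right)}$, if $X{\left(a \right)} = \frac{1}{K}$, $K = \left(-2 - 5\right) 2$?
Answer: $- \frac{10991}{14} \approx -785.07$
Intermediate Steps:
$j = 90$ ($j = - \frac{7 \left(-10\right) 9}{7} = - \frac{\left(-70\right) 9}{7} = \left(- \frac{1}{7}\right) \left(-630\right) = 90$)
$K = -14$ ($K = \left(-7\right) 2 = -14$)
$X{\left(a \right)} = - \frac{1}{14}$ ($X{\left(a \right)} = \frac{1}{-14} = - \frac{1}{14}$)
$\left(j - 875\right) + X{\left(\left(7 + 3\right) + 8 \right)} = \left(90 - 875\right) - \frac{1}{14} = -785 - \frac{1}{14} = - \frac{10991}{14}$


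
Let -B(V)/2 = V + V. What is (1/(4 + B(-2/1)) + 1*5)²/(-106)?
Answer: -3721/15264 ≈ -0.24378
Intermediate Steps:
B(V) = -4*V (B(V) = -2*(V + V) = -4*V)
(1/(4 + B(-2/1)) + 1*5)²/(-106) = (1/(4 - (-8)/1) + 1*5)²/(-106) = (1/(4 - (-8)) + 5)²*(-1/106) = (1/(4 - 4*(-2)) + 5)²*(-1/106) = (1/(4 + 8) + 5)²*(-1/106) = (1/12 + 5)²*(-1/106) = (61/12)²*(-1/106) = (3721/144)*(-1/106) = -3721/15264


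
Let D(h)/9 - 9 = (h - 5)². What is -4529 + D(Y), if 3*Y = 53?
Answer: -3004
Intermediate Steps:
Y = 53/3 (Y = (⅓)*53 = 53/3 ≈ 17.667)
D(h) = 81 + 9*(-5 + h)² (D(h) = 81 + 9*(h - 5)² = 81 + 9*(-5 + h)²)
-4529 + D(Y) = -4529 + (81 + 9*(-5 + 53/3)²) = -4529 + (81 + 9*(38/3)²) = -4529 + (81 + 9*(1444/9)) = -4529 + (81 + 1444) = -4529 + 1525 = -3004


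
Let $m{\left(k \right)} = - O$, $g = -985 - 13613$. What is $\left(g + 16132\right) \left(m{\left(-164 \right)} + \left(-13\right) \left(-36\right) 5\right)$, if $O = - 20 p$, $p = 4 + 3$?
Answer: $3804320$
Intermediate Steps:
$p = 7$
$g = -14598$ ($g = -985 - 13613 = -14598$)
$O = -140$ ($O = \left(-20\right) 7 = -140$)
$m{\left(k \right)} = 140$ ($m{\left(k \right)} = \left(-1\right) \left(-140\right) = 140$)
$\left(g + 16132\right) \left(m{\left(-164 \right)} + \left(-13\right) \left(-36\right) 5\right) = \left(-14598 + 16132\right) \left(140 + \left(-13\right) \left(-36\right) 5\right) = 1534 \left(140 + 468 \cdot 5\right) = 1534 \left(140 + 2340\right) = 1534 \cdot 2480 = 3804320$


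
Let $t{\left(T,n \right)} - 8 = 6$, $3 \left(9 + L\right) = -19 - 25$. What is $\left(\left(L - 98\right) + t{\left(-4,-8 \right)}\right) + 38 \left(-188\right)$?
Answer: $- \frac{21755}{3} \approx -7251.7$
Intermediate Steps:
$L = - \frac{71}{3}$ ($L = -9 + \frac{-19 - 25}{3} = -9 + \frac{1}{3} \left(-44\right) = -9 - \frac{44}{3} = - \frac{71}{3} \approx -23.667$)
$t{\left(T,n \right)} = 14$ ($t{\left(T,n \right)} = 8 + 6 = 14$)
$\left(\left(L - 98\right) + t{\left(-4,-8 \right)}\right) + 38 \left(-188\right) = \left(\left(- \frac{71}{3} - 98\right) + 14\right) + 38 \left(-188\right) = \left(- \frac{365}{3} + 14\right) - 7144 = - \frac{323}{3} - 7144 = - \frac{21755}{3}$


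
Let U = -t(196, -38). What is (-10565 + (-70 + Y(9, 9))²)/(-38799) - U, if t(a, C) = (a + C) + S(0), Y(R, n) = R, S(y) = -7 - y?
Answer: 5865493/38799 ≈ 151.18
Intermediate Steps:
t(a, C) = -7 + C + a (t(a, C) = (a + C) + (-7 - 1*0) = (C + a) + (-7 + 0) = (C + a) - 7 = -7 + C + a)
U = -151 (U = -(-7 - 38 + 196) = -1*151 = -151)
(-10565 + (-70 + Y(9, 9))²)/(-38799) - U = (-10565 + (-70 + 9)²)/(-38799) - 1*(-151) = (-10565 + (-61)²)*(-1/38799) + 151 = (-10565 + 3721)*(-1/38799) + 151 = -6844*(-1/38799) + 151 = 6844/38799 + 151 = 5865493/38799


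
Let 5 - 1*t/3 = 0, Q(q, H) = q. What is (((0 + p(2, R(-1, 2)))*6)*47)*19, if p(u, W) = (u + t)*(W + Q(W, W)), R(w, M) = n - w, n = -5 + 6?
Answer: 364344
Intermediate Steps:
n = 1
t = 15 (t = 15 - 3*0 = 15 + 0 = 15)
R(w, M) = 1 - w
p(u, W) = 2*W*(15 + u) (p(u, W) = (u + 15)*(W + W) = (15 + u)*(2*W) = 2*W*(15 + u))
(((0 + p(2, R(-1, 2)))*6)*47)*19 = (((0 + 2*(1 - 1*(-1))*(15 + 2))*6)*47)*19 = (((0 + 2*(1 + 1)*17)*6)*47)*19 = (((0 + 2*2*17)*6)*47)*19 = (((0 + 68)*6)*47)*19 = ((68*6)*47)*19 = (408*47)*19 = 19176*19 = 364344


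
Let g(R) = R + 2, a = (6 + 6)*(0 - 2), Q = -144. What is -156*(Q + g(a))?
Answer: 25896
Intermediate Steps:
a = -24 (a = 12*(-2) = -24)
g(R) = 2 + R
-156*(Q + g(a)) = -156*(-144 + (2 - 24)) = -156*(-144 - 22) = -156*(-166) = 25896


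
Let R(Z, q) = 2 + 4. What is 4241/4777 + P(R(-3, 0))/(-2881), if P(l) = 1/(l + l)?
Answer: 146615075/165150444 ≈ 0.88777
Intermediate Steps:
R(Z, q) = 6
P(l) = 1/(2*l)
4241/4777 + P(R(-3, 0))/(-2881) = 4241/4777 + ((½)/6)/(-2881) = 4241*(1/4777) + ((½)*(⅙))*(-1/2881) = 4241/4777 + (1/12)*(-1/2881) = 4241/4777 - 1/34572 = 146615075/165150444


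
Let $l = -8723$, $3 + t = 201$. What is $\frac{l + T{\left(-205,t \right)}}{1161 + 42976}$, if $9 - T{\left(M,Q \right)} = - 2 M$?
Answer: $- \frac{9124}{44137} \approx -0.20672$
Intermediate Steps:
$t = 198$ ($t = -3 + 201 = 198$)
$T{\left(M,Q \right)} = 9 + 2 M$ ($T{\left(M,Q \right)} = 9 - - 2 M = 9 + 2 M$)
$\frac{l + T{\left(-205,t \right)}}{1161 + 42976} = \frac{-8723 + \left(9 + 2 \left(-205\right)\right)}{1161 + 42976} = \frac{-8723 + \left(9 - 410\right)}{44137} = \left(-8723 - 401\right) \frac{1}{44137} = \left(-9124\right) \frac{1}{44137} = - \frac{9124}{44137}$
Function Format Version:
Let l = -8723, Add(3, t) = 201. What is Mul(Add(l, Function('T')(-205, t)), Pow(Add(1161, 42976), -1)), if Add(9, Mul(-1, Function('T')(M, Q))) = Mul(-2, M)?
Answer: Rational(-9124, 44137) ≈ -0.20672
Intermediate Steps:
t = 198 (t = Add(-3, 201) = 198)
Function('T')(M, Q) = Add(9, Mul(2, M)) (Function('T')(M, Q) = Add(9, Mul(-1, Mul(-2, M))) = Add(9, Mul(2, M)))
Mul(Add(l, Function('T')(-205, t)), Pow(Add(1161, 42976), -1)) = Mul(Add(-8723, Add(9, Mul(2, -205))), Pow(Add(1161, 42976), -1)) = Mul(Add(-8723, Add(9, -410)), Pow(44137, -1)) = Mul(Add(-8723, -401), Rational(1, 44137)) = Mul(-9124, Rational(1, 44137)) = Rational(-9124, 44137)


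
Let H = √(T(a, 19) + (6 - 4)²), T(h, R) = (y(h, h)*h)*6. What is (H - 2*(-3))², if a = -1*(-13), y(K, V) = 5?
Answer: (6 + √394)² ≈ 668.19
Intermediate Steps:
a = 13
T(h, R) = 30*h (T(h, R) = (5*h)*6 = 30*h)
H = √394 (H = √(30*13 + (6 - 4)²) = √(390 + 2²) = √(390 + 4) = √394 ≈ 19.849)
(H - 2*(-3))² = (√394 - 2*(-3))² = (√394 + 6)² = (6 + √394)²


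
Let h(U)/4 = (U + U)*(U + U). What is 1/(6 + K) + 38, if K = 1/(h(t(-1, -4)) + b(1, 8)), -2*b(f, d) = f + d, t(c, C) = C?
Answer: 115263/3020 ≈ 38.167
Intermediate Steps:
h(U) = 16*U**2 (h(U) = 4*((U + U)*(U + U)) = 4*((2*U)*(2*U)) = 4*(4*U**2) = 16*U**2)
b(f, d) = -d/2 - f/2 (b(f, d) = -(f + d)/2 = -(d + f)/2 = -d/2 - f/2)
K = 2/503 (K = 1/(16*(-4)**2 + (-1/2*8 - 1/2*1)) = 1/(16*16 + (-4 - 1/2)) = 1/(256 - 9/2) = 1/(503/2) = 2/503 ≈ 0.0039761)
1/(6 + K) + 38 = 1/(6 + 2/503) + 38 = 1/(3020/503) + 38 = 503/3020 + 38 = 115263/3020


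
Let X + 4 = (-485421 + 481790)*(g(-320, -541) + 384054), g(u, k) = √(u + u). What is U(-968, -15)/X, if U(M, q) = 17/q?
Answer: 11853250663/14584728569849018430 - 123454*I*√10/7292364284924509215 ≈ 8.1272e-10 - 5.3535e-14*I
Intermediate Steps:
g(u, k) = √2*√u (g(u, k) = √(2*u) = √2*√u)
X = -1394500078 - 29048*I*√10 (X = -4 + (-485421 + 481790)*(√2*√(-320) + 384054) = -4 - 3631*(√2*(8*I*√5) + 384054) = -4 - 3631*(8*I*√10 + 384054) = -4 - 3631*(384054 + 8*I*√10) = -4 + (-1394500074 - 29048*I*√10) = -1394500078 - 29048*I*√10 ≈ -1.3945e+9 - 91858.0*I)
U(-968, -15)/X = (17/(-15))/(-1394500078 - 29048*I*√10) = (17*(-1/15))/(-1394500078 - 29048*I*√10) = -17/(15*(-1394500078 - 29048*I*√10))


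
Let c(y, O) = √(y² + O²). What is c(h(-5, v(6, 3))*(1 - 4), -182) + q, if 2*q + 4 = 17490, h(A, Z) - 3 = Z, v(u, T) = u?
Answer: 8743 + √33853 ≈ 8927.0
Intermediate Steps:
h(A, Z) = 3 + Z
q = 8743 (q = -2 + (½)*17490 = -2 + 8745 = 8743)
c(y, O) = √(O² + y²)
c(h(-5, v(6, 3))*(1 - 4), -182) + q = √((-182)² + ((3 + 6)*(1 - 4))²) + 8743 = √(33124 + (9*(-3))²) + 8743 = √(33124 + (-27)²) + 8743 = √(33124 + 729) + 8743 = √33853 + 8743 = 8743 + √33853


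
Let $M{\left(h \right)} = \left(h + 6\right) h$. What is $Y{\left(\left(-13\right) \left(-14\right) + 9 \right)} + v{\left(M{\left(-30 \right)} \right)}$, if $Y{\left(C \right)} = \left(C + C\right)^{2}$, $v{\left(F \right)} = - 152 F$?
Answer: $36484$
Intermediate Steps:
$M{\left(h \right)} = h \left(6 + h\right)$ ($M{\left(h \right)} = \left(6 + h\right) h = h \left(6 + h\right)$)
$Y{\left(C \right)} = 4 C^{2}$ ($Y{\left(C \right)} = \left(2 C\right)^{2} = 4 C^{2}$)
$Y{\left(\left(-13\right) \left(-14\right) + 9 \right)} + v{\left(M{\left(-30 \right)} \right)} = 4 \left(\left(-13\right) \left(-14\right) + 9\right)^{2} - 152 \left(- 30 \left(6 - 30\right)\right) = 4 \left(182 + 9\right)^{2} - 152 \left(\left(-30\right) \left(-24\right)\right) = 4 \cdot 191^{2} - 109440 = 4 \cdot 36481 - 109440 = 145924 - 109440 = 36484$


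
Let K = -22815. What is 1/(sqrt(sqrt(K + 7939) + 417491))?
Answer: 1/sqrt(417491 + 2*I*sqrt(3719)) ≈ 0.0015477 - 2.3e-7*I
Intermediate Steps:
1/(sqrt(sqrt(K + 7939) + 417491)) = 1/(sqrt(sqrt(-22815 + 7939) + 417491)) = 1/(sqrt(sqrt(-14876) + 417491)) = 1/(sqrt(2*I*sqrt(3719) + 417491)) = 1/(sqrt(417491 + 2*I*sqrt(3719))) = 1/sqrt(417491 + 2*I*sqrt(3719))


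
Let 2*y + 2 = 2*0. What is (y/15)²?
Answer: 1/225 ≈ 0.0044444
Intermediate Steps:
y = -1 (y = -1 + (2*0)/2 = -1 + (½)*0 = -1 + 0 = -1)
(y/15)² = (-1/15)² = 1/225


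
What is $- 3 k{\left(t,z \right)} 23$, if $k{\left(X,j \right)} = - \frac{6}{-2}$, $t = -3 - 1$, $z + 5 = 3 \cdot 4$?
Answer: $-207$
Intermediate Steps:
$z = 7$ ($z = -5 + 3 \cdot 4 = -5 + 12 = 7$)
$t = -4$
$k{\left(X,j \right)} = 3$ ($k{\left(X,j \right)} = \left(-6\right) \left(- \frac{1}{2}\right) = 3$)
$- 3 k{\left(t,z \right)} 23 = \left(-3\right) 3 \cdot 23 = \left(-9\right) 23 = -207$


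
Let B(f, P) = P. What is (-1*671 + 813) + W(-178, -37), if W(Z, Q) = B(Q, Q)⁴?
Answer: 1874303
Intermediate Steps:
W(Z, Q) = Q⁴
(-1*671 + 813) + W(-178, -37) = (-1*671 + 813) + (-37)⁴ = (-671 + 813) + 1874161 = 142 + 1874161 = 1874303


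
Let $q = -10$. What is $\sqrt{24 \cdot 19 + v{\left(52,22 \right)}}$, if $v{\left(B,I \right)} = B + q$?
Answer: $\sqrt{498} \approx 22.316$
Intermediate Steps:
$v{\left(B,I \right)} = -10 + B$ ($v{\left(B,I \right)} = B - 10 = -10 + B$)
$\sqrt{24 \cdot 19 + v{\left(52,22 \right)}} = \sqrt{24 \cdot 19 + \left(-10 + 52\right)} = \sqrt{456 + 42} = \sqrt{498}$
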